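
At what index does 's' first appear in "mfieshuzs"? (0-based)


Input string: 'mfieshuzs'
Target: 's'
Scanning left to right: s[0]='m', s[1]='f', s[2]='i', s[3]='e', s[4]='s'
First match at index: 4


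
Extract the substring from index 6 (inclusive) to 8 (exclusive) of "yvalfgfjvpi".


Input string: 'yvalfgfjvpi'
Operation: slice [6:8]
Extract characters: s[6]='f', s[7]='j'
Result: fj


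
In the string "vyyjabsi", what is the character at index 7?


Input string: 'vyyjabsi'
Operation: get character at index 7
Index mapping: s[0]='v', s[1]='y', s[2]='y', s[3]='j', s[4]='a', s[5]='b', s[6]='s', s[7]='i'
Result: 'i'


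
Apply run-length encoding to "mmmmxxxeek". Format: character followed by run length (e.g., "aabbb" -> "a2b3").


Input: 'mmmmxxxeek'
Operation: identify consecutive runs
Runs: 'mmmm' -> m4, 'xxx' -> x3, 'ee' -> e2, 'k' -> k1
Encoded: m4x3e2k1


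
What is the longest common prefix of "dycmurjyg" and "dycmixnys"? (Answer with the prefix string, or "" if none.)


String 1: 'dycmurjyg'
String 2: 'dycmixnys'
Compare position by position:
pos 0: 'd' vs 'd' match
pos 1: 'y' vs 'y' match
pos 2: 'c' vs 'c' match
pos 3: 'm' vs 'm' match
pos 4: 'u' vs 'i' differ -> stop
Longest common prefix: "dycm" (length 4)


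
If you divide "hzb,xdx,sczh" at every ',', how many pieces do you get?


Input string: 'hzb,xdx,sczh'
Delimiter: ','
Split result: 'hzb', 'xdx', 'sczh'
Number of parts: 3


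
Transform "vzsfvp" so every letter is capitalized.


Input string: 'vzsfvp'
Operation: convert each letter to uppercase
Mapping: 'v'->'V', 'z'->'Z', 's'->'S', 'f'->'F', 'v'->'V', 'p'->'P'
Result: VZSFVP


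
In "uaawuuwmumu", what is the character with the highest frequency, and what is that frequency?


Input: 'uaawuuwmumu'
Operation: tally each character
Counts: 'a':2, 'm':2, 'u':5, 'w':2
Maximum: 'u' appears 5 times


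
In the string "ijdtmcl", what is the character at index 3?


Input string: 'ijdtmcl'
Operation: get character at index 3
Index mapping: s[0]='i', s[1]='j', s[2]='d', s[3]='t'
Result: 't'


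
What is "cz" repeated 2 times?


Input string: 'cz'
Operation: repeat 2 times
Concatenation: 'cz' + 'cz'
Result: czcz


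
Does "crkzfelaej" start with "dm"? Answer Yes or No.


Input string: 'crkzfelaej'
Prefix to check: 'dm'
First 2 characters of input: 'cr'
Match: False
Result: No


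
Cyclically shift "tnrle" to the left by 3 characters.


Input: 'tnrle', shift = 3
Operation: split at index 3 and swap parts
Front part s[0:3] = 'tnr'
Back part s[3:] = 'le'
Rotated = back + front = 'le' + 'tnr'
Result: letnr


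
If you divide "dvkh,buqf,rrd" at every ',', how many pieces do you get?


Input string: 'dvkh,buqf,rrd'
Delimiter: ','
Split result: 'dvkh', 'buqf', 'rrd'
Number of parts: 3


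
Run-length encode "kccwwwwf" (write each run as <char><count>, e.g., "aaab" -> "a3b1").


Input: 'kccwwwwf'
Operation: identify consecutive runs
Runs: 'k' -> k1, 'cc' -> c2, 'wwww' -> w4, 'f' -> f1
Encoded: k1c2w4f1


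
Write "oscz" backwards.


Input string: 'oscz'
Operation: reverse character order
Original order: 'o' -> 's' -> 'c' -> 'z'
Reversed order: 'z' -> 'c' -> 's' -> 'o'
Result: zcso


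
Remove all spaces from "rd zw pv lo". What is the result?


Input string: 'rd zw pv lo'
Operation: remove all spaces
Words: 'rd', 'zw', 'pv', 'lo'
Join without spaces: rdzwpvlo


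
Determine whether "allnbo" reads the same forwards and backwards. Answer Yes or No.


Input string: 'allnbo'
Reversed: 'obnlla'
Compare pairs: s[0]='a' vs s[5]='o' (mismatch), s[1]='l' vs s[4]='b' (mismatch), s[2]='l' vs s[3]='n' (mismatch)
Palindrome: No


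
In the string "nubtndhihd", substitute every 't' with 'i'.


Input string: 'nubtndhihd'
Operation: replace 't' with 'i'
Positions of 't': 3
After replacement: nubindhihd


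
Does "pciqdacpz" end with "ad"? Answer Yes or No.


Input string: 'pciqdacpz'
Suffix to check: 'ad'
Last 2 characters of input: 'pz'
Match: False
Result: No


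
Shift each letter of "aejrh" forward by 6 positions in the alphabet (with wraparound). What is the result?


Input: 'aejrh', shift = 6
Operation: for each letter, (position + 6) mod 26
Mapping: 'a'(0+6=6)->'g', 'e'(4+6=10)->'k', 'j'(9+6=15)->'p', 'r'(17+6=23)->'x', 'h'(7+6=13)->'n'
Result: gkpxn


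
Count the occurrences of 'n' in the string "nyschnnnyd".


Input string: 'nyschnnnyd'
Target character: 'n'
Scan each position: s[0]='n', s[5]='n', s[6]='n', s[7]='n'
Matches found at indices: 0, 5, 6, 7
Total: 4


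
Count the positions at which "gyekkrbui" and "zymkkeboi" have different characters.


String 1: 'gyekkrbui'
String 2: 'zymkkeboi'
Compare each position: pos 0: 'g'!='z', pos 1: 'y'=='y', pos 2: 'e'!='m', pos 3: 'k'=='k', pos 4: 'k'=='k', pos 5: 'r'!='e', pos 6: 'b'=='b', pos 7: 'u'!='o', pos 8: 'i'=='i'
Differing positions: 4
Hamming distance: 4


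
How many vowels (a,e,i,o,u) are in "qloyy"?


Input string: 'qloyy'
Operation: count vowels (a, e, i, o, u)
Scan: s[0]='q', s[1]='l', s[2]='o' (vowel), s[3]='y', s[4]='y'
Vowels found: 1
Result: 1


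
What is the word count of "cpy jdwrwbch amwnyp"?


Input string: 'cpy jdwrwbch amwnyp'
Operation: split by spaces
Words found: 'cpy', 'jdwrwbch', 'amwnyp'
Word count: 3


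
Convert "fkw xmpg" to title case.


Input string: 'fkw xmpg'
Operation: capitalize first letter of each word
Word transformations: 'fkw'->'Fkw', 'xmpg'->'Xmpg'
Result: Fkw Xmpg


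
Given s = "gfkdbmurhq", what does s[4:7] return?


Input string: 'gfkdbmurhq'
Operation: slice [4:7]
Extract characters: s[4]='b', s[5]='m', s[6]='u'
Result: bmu


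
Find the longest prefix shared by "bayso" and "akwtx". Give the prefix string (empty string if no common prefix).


String 1: 'bayso'
String 2: 'akwtx'
Compare position by position:
pos 0: 'b' vs 'a' differ -> stop
Longest common prefix: "" (length 0)


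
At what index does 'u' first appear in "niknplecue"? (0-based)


Input string: 'niknplecue'
Target: 'u'
Scanning left to right: s[0]='n', s[1]='i', s[2]='k', s[3]='n', s[4]='p', s[5]='l', s[6]='e', s[7]='c', s[8]='u'
First match at index: 8


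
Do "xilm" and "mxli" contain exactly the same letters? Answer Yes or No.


String 1: 'xilm' -> sorted: 'ilmx'
String 2: 'mxli' -> sorted: 'ilmx'
Compare sorted forms: 'ilmx' == 'ilmx'
Anagram: Yes


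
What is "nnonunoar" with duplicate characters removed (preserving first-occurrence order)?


Input: 'nnonunoar'
Operation: keep first occurrence of each character
Scan: s[0]='n' new -> keep; s[1]='n' seen -> skip; s[2]='o' new -> keep; s[3]='n' seen -> skip; s[4]='u' new -> keep; s[5]='n' seen -> skip; s[6]='o' seen -> skip; s[7]='a' new -> keep; s[8]='r' new -> keep
Result: nouar


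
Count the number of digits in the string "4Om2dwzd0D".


Input string: '4Om2dwzd0D'
Operation: count digit characters (0-9)
Scan: '4'(digit), 'O', 'm', '2'(digit), 'd', 'w', 'z', 'd', '0'(digit), 'D'
Digits found: 3
Result: 3


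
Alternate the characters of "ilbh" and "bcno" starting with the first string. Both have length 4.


String 1: 'ilbh'
String 2: 'bcno'
Operation: alternate characters
Pairs: 'i'+'b', 'l'+'c', 'b'+'n', 'h'+'o'
Result: iblcbnho


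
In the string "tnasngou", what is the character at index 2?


Input string: 'tnasngou'
Operation: get character at index 2
Index mapping: s[0]='t', s[1]='n', s[2]='a'
Result: 'a'


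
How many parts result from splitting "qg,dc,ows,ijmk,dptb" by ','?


Input string: 'qg,dc,ows,ijmk,dptb'
Delimiter: ','
Split result: 'qg', 'dc', 'ows', 'ijmk', 'dptb'
Number of parts: 5


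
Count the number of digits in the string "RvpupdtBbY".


Input string: 'RvpupdtBbY'
Operation: count digit characters (0-9)
Scan: 'R', 'v', 'p', 'u', 'p', 'd', 't', 'B', 'b', 'Y'
Digits found: 0
Result: 0


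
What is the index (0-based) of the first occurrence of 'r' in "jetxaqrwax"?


Input string: 'jetxaqrwax'
Target: 'r'
Scanning left to right: s[0]='j', s[1]='e', s[2]='t', s[3]='x', s[4]='a', s[5]='q', s[6]='r'
First match at index: 6


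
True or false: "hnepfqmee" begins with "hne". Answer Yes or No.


Input string: 'hnepfqmee'
Prefix to check: 'hne'
First 3 characters of input: 'hne'
Match: True
Result: Yes


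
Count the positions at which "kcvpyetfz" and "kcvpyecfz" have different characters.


String 1: 'kcvpyetfz'
String 2: 'kcvpyecfz'
Compare each position: pos 0: 'k'=='k', pos 1: 'c'=='c', pos 2: 'v'=='v', pos 3: 'p'=='p', pos 4: 'y'=='y', pos 5: 'e'=='e', pos 6: 't'!='c', pos 7: 'f'=='f', pos 8: 'z'=='z'
Differing positions: 1
Hamming distance: 1


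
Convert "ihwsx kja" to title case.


Input string: 'ihwsx kja'
Operation: capitalize first letter of each word
Word transformations: 'ihwsx'->'Ihwsx', 'kja'->'Kja'
Result: Ihwsx Kja


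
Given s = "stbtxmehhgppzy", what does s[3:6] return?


Input string: 'stbtxmehhgppzy'
Operation: slice [3:6]
Extract characters: s[3]='t', s[4]='x', s[5]='m'
Result: txm


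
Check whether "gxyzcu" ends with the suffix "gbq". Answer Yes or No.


Input string: 'gxyzcu'
Suffix to check: 'gbq'
Last 3 characters of input: 'zcu'
Match: False
Result: No


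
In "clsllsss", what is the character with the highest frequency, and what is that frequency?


Input: 'clsllsss'
Operation: tally each character
Counts: 'c':1, 'l':3, 's':4
Maximum: 's' appears 4 times


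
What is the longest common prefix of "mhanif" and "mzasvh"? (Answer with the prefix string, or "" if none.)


String 1: 'mhanif'
String 2: 'mzasvh'
Compare position by position:
pos 0: 'm' vs 'm' match
pos 1: 'h' vs 'z' differ -> stop
Longest common prefix: "m" (length 1)


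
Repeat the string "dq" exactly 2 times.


Input string: 'dq'
Operation: repeat 2 times
Concatenation: 'dq' + 'dq'
Result: dqdq


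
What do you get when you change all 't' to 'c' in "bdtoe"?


Input string: 'bdtoe'
Operation: replace 't' with 'c'
Positions of 't': 2
After replacement: bdcoe


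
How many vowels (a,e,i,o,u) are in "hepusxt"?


Input string: 'hepusxt'
Operation: count vowels (a, e, i, o, u)
Scan: s[0]='h', s[1]='e' (vowel), s[2]='p', s[3]='u' (vowel), s[4]='s', s[5]='x', s[6]='t'
Vowels found: 2
Result: 2


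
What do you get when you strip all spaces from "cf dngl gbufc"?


Input string: 'cf dngl gbufc'
Operation: remove all spaces
Words: 'cf', 'dngl', 'gbufc'
Join without spaces: cfdnglgbufc


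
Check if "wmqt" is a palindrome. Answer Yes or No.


Input string: 'wmqt'
Reversed: 'tqmw'
Compare pairs: s[0]='w' vs s[3]='t' (mismatch), s[1]='m' vs s[2]='q' (mismatch)
Palindrome: No


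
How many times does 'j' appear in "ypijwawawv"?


Input string: 'ypijwawawv'
Target character: 'j'
Scan each position: s[3]='j'
Matches found at indices: 3
Total: 1


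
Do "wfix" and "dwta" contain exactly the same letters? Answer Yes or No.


String 1: 'wfix' -> sorted: 'fiwx'
String 2: 'dwta' -> sorted: 'adtw'
Compare sorted forms: 'fiwx' != 'adtw'
Anagram: No


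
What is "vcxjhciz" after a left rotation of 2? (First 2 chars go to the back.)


Input: 'vcxjhciz', shift = 2
Operation: split at index 2 and swap parts
Front part s[0:2] = 'vc'
Back part s[2:] = 'xjhciz'
Rotated = back + front = 'xjhciz' + 'vc'
Result: xjhcizvc


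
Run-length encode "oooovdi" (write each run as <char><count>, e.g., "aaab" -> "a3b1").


Input: 'oooovdi'
Operation: identify consecutive runs
Runs: 'oooo' -> o4, 'v' -> v1, 'd' -> d1, 'i' -> i1
Encoded: o4v1d1i1


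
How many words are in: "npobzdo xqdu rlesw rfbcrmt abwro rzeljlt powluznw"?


Input string: 'npobzdo xqdu rlesw rfbcrmt abwro rzeljlt powluznw'
Operation: split by spaces
Words found: 'npobzdo', 'xqdu', 'rlesw', 'rfbcrmt', 'abwro', 'rzeljlt', 'powluznw'
Word count: 7


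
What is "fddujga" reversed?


Input string: 'fddujga'
Operation: reverse character order
Original order: 'f' -> 'd' -> 'd' -> 'u' -> 'j' -> 'g' -> 'a'
Reversed order: 'a' -> 'g' -> 'j' -> 'u' -> 'd' -> 'd' -> 'f'
Result: agjuddf


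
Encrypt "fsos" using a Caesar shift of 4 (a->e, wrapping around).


Input: 'fsos', shift = 4
Operation: for each letter, (position + 4) mod 26
Mapping: 'f'(5+4=9)->'j', 's'(18+4=22)->'w', 'o'(14+4=18)->'s', 's'(18+4=22)->'w'
Result: jwsw


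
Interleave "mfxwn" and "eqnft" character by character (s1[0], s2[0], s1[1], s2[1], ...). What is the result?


String 1: 'mfxwn'
String 2: 'eqnft'
Operation: alternate characters
Pairs: 'm'+'e', 'f'+'q', 'x'+'n', 'w'+'f', 'n'+'t'
Result: mefqxnwfnt


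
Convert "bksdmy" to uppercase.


Input string: 'bksdmy'
Operation: convert each letter to uppercase
Mapping: 'b'->'B', 'k'->'K', 's'->'S', 'd'->'D', 'm'->'M', 'y'->'Y'
Result: BKSDMY


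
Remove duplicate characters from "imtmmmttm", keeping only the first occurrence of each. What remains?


Input: 'imtmmmttm'
Operation: keep first occurrence of each character
Scan: s[0]='i' new -> keep; s[1]='m' new -> keep; s[2]='t' new -> keep; s[3]='m' seen -> skip; s[4]='m' seen -> skip; s[5]='m' seen -> skip; s[6]='t' seen -> skip; s[7]='t' seen -> skip; s[8]='m' seen -> skip
Result: imt


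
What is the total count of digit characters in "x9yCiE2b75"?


Input string: 'x9yCiE2b75'
Operation: count digit characters (0-9)
Scan: 'x', '9'(digit), 'y', 'C', 'i', 'E', '2'(digit), 'b', '7'(digit), '5'(digit)
Digits found: 4
Result: 4


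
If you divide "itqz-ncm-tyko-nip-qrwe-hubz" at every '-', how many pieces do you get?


Input string: 'itqz-ncm-tyko-nip-qrwe-hubz'
Delimiter: '-'
Split result: 'itqz', 'ncm', 'tyko', 'nip', 'qrwe', 'hubz'
Number of parts: 6


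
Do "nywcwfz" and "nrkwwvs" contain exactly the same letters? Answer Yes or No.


String 1: 'nywcwfz' -> sorted: 'cfnwwyz'
String 2: 'nrkwwvs' -> sorted: 'knrsvww'
Compare sorted forms: 'cfnwwyz' != 'knrsvww'
Anagram: No


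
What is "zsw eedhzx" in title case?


Input string: 'zsw eedhzx'
Operation: capitalize first letter of each word
Word transformations: 'zsw'->'Zsw', 'eedhzx'->'Eedhzx'
Result: Zsw Eedhzx


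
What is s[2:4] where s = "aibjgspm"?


Input string: 'aibjgspm'
Operation: slice [2:4]
Extract characters: s[2]='b', s[3]='j'
Result: bj


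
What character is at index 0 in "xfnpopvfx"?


Input string: 'xfnpopvfx'
Operation: get character at index 0
Index mapping: s[0]='x'
Result: 'x'


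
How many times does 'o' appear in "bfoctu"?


Input string: 'bfoctu'
Target character: 'o'
Scan each position: s[2]='o'
Matches found at indices: 2
Total: 1


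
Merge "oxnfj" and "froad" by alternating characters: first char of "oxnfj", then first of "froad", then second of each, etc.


String 1: 'oxnfj'
String 2: 'froad'
Operation: alternate characters
Pairs: 'o'+'f', 'x'+'r', 'n'+'o', 'f'+'a', 'j'+'d'
Result: ofxrnofajd


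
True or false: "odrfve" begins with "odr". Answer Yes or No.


Input string: 'odrfve'
Prefix to check: 'odr'
First 3 characters of input: 'odr'
Match: True
Result: Yes


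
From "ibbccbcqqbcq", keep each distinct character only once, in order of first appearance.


Input: 'ibbccbcqqbcq'
Operation: keep first occurrence of each character
Scan: s[0]='i' new -> keep; s[1]='b' new -> keep; s[2]='b' seen -> skip; s[3]='c' new -> keep; s[4]='c' seen -> skip; s[5]='b' seen -> skip; s[6]='c' seen -> skip; s[7]='q' new -> keep; s[8]='q' seen -> skip; s[9]='b' seen -> skip; s[10]='c' seen -> skip; s[11]='q' seen -> skip
Result: ibcq


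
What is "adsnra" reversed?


Input string: 'adsnra'
Operation: reverse character order
Original order: 'a' -> 'd' -> 's' -> 'n' -> 'r' -> 'a'
Reversed order: 'a' -> 'r' -> 'n' -> 's' -> 'd' -> 'a'
Result: arnsda


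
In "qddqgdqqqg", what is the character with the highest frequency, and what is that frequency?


Input: 'qddqgdqqqg'
Operation: tally each character
Counts: 'd':3, 'g':2, 'q':5
Maximum: 'q' appears 5 times


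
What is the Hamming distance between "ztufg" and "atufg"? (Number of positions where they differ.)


String 1: 'ztufg'
String 2: 'atufg'
Compare each position: pos 0: 'z'!='a', pos 1: 't'=='t', pos 2: 'u'=='u', pos 3: 'f'=='f', pos 4: 'g'=='g'
Differing positions: 1
Hamming distance: 1


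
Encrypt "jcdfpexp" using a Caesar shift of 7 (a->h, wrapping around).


Input: 'jcdfpexp', shift = 7
Operation: for each letter, (position + 7) mod 26
Mapping: 'j'(9+7=16)->'q', 'c'(2+7=9)->'j', 'd'(3+7=10)->'k', 'f'(5+7=12)->'m', 'p'(15+7=22)->'w', 'e'(4+7=11)->'l', 'x'(23+7=30, 30 mod 26=4)->'e', 'p'(15+7=22)->'w'
Result: qjkmwlew


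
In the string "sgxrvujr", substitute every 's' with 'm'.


Input string: 'sgxrvujr'
Operation: replace 's' with 'm'
Positions of 's': 0
After replacement: mgxrvujr


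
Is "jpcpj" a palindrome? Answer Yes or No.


Input string: 'jpcpj'
Reversed: 'jpcpj'
Compare pairs: s[0]='j' vs s[4]='j' (match), s[1]='p' vs s[3]='p' (match)
Palindrome: Yes


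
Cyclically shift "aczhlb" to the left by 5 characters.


Input: 'aczhlb', shift = 5
Operation: split at index 5 and swap parts
Front part s[0:5] = 'aczhl'
Back part s[5:] = 'b'
Rotated = back + front = 'b' + 'aczhl'
Result: baczhl


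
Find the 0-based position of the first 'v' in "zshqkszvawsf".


Input string: 'zshqkszvawsf'
Target: 'v'
Scanning left to right: s[0]='z', s[1]='s', s[2]='h', s[3]='q', s[4]='k', s[5]='s', s[6]='z', s[7]='v'
First match at index: 7


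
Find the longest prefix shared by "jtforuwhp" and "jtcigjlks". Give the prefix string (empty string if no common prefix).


String 1: 'jtforuwhp'
String 2: 'jtcigjlks'
Compare position by position:
pos 0: 'j' vs 'j' match
pos 1: 't' vs 't' match
pos 2: 'f' vs 'c' differ -> stop
Longest common prefix: "jt" (length 2)


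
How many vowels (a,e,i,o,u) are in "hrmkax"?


Input string: 'hrmkax'
Operation: count vowels (a, e, i, o, u)
Scan: s[0]='h', s[1]='r', s[2]='m', s[3]='k', s[4]='a' (vowel), s[5]='x'
Vowels found: 1
Result: 1


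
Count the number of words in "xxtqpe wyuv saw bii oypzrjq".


Input string: 'xxtqpe wyuv saw bii oypzrjq'
Operation: split by spaces
Words found: 'xxtqpe', 'wyuv', 'saw', 'bii', 'oypzrjq'
Word count: 5


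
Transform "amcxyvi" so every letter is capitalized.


Input string: 'amcxyvi'
Operation: convert each letter to uppercase
Mapping: 'a'->'A', 'm'->'M', 'c'->'C', 'x'->'X', 'y'->'Y', 'v'->'V', 'i'->'I'
Result: AMCXYVI


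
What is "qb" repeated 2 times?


Input string: 'qb'
Operation: repeat 2 times
Concatenation: 'qb' + 'qb'
Result: qbqb


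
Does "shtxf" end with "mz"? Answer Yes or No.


Input string: 'shtxf'
Suffix to check: 'mz'
Last 2 characters of input: 'xf'
Match: False
Result: No


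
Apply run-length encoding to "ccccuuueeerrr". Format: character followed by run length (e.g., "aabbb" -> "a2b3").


Input: 'ccccuuueeerrr'
Operation: identify consecutive runs
Runs: 'cccc' -> c4, 'uuu' -> u3, 'eee' -> e3, 'rrr' -> r3
Encoded: c4u3e3r3


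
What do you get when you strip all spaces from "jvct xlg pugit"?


Input string: 'jvct xlg pugit'
Operation: remove all spaces
Words: 'jvct', 'xlg', 'pugit'
Join without spaces: jvctxlgpugit


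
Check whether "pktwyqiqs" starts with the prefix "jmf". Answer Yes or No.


Input string: 'pktwyqiqs'
Prefix to check: 'jmf'
First 3 characters of input: 'pkt'
Match: False
Result: No


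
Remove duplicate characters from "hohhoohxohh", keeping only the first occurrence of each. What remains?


Input: 'hohhoohxohh'
Operation: keep first occurrence of each character
Scan: s[0]='h' new -> keep; s[1]='o' new -> keep; s[2]='h' seen -> skip; s[3]='h' seen -> skip; s[4]='o' seen -> skip; s[5]='o' seen -> skip; s[6]='h' seen -> skip; s[7]='x' new -> keep; s[8]='o' seen -> skip; s[9]='h' seen -> skip; s[10]='h' seen -> skip
Result: hox


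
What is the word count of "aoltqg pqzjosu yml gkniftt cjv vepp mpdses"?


Input string: 'aoltqg pqzjosu yml gkniftt cjv vepp mpdses'
Operation: split by spaces
Words found: 'aoltqg', 'pqzjosu', 'yml', 'gkniftt', 'cjv', 'vepp', 'mpdses'
Word count: 7


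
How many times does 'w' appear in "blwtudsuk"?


Input string: 'blwtudsuk'
Target character: 'w'
Scan each position: s[2]='w'
Matches found at indices: 2
Total: 1


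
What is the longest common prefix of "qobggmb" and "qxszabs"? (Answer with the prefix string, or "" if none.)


String 1: 'qobggmb'
String 2: 'qxszabs'
Compare position by position:
pos 0: 'q' vs 'q' match
pos 1: 'o' vs 'x' differ -> stop
Longest common prefix: "q" (length 1)


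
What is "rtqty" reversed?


Input string: 'rtqty'
Operation: reverse character order
Original order: 'r' -> 't' -> 'q' -> 't' -> 'y'
Reversed order: 'y' -> 't' -> 'q' -> 't' -> 'r'
Result: ytqtr


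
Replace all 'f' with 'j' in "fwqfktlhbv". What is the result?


Input string: 'fwqfktlhbv'
Operation: replace 'f' with 'j'
Positions of 'f': 0, 3
After replacement: jwqjktlhbv


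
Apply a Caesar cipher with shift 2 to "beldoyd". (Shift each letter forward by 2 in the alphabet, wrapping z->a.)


Input: 'beldoyd', shift = 2
Operation: for each letter, (position + 2) mod 26
Mapping: 'b'(1+2=3)->'d', 'e'(4+2=6)->'g', 'l'(11+2=13)->'n', 'd'(3+2=5)->'f', 'o'(14+2=16)->'q', 'y'(24+2=26, 26 mod 26=0)->'a', 'd'(3+2=5)->'f'
Result: dgnfqaf


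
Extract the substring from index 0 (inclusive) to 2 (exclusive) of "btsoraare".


Input string: 'btsoraare'
Operation: slice [0:2]
Extract characters: s[0]='b', s[1]='t'
Result: bt


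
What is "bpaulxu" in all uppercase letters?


Input string: 'bpaulxu'
Operation: convert each letter to uppercase
Mapping: 'b'->'B', 'p'->'P', 'a'->'A', 'u'->'U', 'l'->'L', 'x'->'X', 'u'->'U'
Result: BPAULXU


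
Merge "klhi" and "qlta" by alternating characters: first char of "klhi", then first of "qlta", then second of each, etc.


String 1: 'klhi'
String 2: 'qlta'
Operation: alternate characters
Pairs: 'k'+'q', 'l'+'l', 'h'+'t', 'i'+'a'
Result: kqllhtia


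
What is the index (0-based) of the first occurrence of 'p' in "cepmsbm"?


Input string: 'cepmsbm'
Target: 'p'
Scanning left to right: s[0]='c', s[1]='e', s[2]='p'
First match at index: 2


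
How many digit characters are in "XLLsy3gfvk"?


Input string: 'XLLsy3gfvk'
Operation: count digit characters (0-9)
Scan: 'X', 'L', 'L', 's', 'y', '3'(digit), 'g', 'f', 'v', 'k'
Digits found: 1
Result: 1


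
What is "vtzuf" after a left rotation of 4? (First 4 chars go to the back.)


Input: 'vtzuf', shift = 4
Operation: split at index 4 and swap parts
Front part s[0:4] = 'vtzu'
Back part s[4:] = 'f'
Rotated = back + front = 'f' + 'vtzu'
Result: fvtzu


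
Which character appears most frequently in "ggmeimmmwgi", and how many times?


Input: 'ggmeimmmwgi'
Operation: tally each character
Counts: 'e':1, 'g':3, 'i':2, 'm':4, 'w':1
Maximum: 'm' appears 4 times


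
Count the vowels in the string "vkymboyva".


Input string: 'vkymboyva'
Operation: count vowels (a, e, i, o, u)
Scan: s[0]='v', s[1]='k', s[2]='y', s[3]='m', s[4]='b', s[5]='o' (vowel), s[6]='y', s[7]='v', s[8]='a' (vowel)
Vowels found: 2
Result: 2


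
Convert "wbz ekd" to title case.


Input string: 'wbz ekd'
Operation: capitalize first letter of each word
Word transformations: 'wbz'->'Wbz', 'ekd'->'Ekd'
Result: Wbz Ekd


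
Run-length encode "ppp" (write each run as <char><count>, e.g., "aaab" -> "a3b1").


Input: 'ppp'
Operation: identify consecutive runs
Runs: 'ppp' -> p3
Encoded: p3


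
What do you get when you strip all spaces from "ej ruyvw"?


Input string: 'ej ruyvw'
Operation: remove all spaces
Words: 'ej', 'ruyvw'
Join without spaces: ejruyvw


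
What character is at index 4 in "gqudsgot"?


Input string: 'gqudsgot'
Operation: get character at index 4
Index mapping: s[0]='g', s[1]='q', s[2]='u', s[3]='d', s[4]='s'
Result: 's'


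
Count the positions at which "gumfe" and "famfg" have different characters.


String 1: 'gumfe'
String 2: 'famfg'
Compare each position: pos 0: 'g'!='f', pos 1: 'u'!='a', pos 2: 'm'=='m', pos 3: 'f'=='f', pos 4: 'e'!='g'
Differing positions: 3
Hamming distance: 3


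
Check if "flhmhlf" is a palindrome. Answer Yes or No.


Input string: 'flhmhlf'
Reversed: 'flhmhlf'
Compare pairs: s[0]='f' vs s[6]='f' (match), s[1]='l' vs s[5]='l' (match), s[2]='h' vs s[4]='h' (match)
Palindrome: Yes


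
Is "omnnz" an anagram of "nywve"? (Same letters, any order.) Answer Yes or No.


String 1: 'nywve' -> sorted: 'envwy'
String 2: 'omnnz' -> sorted: 'mnnoz'
Compare sorted forms: 'envwy' != 'mnnoz'
Anagram: No


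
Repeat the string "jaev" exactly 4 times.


Input string: 'jaev'
Operation: repeat 4 times
Concatenation: 'jaev' + 'jaev' + 'jaev' + 'jaev'
Result: jaevjaevjaevjaev


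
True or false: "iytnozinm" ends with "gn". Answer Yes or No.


Input string: 'iytnozinm'
Suffix to check: 'gn'
Last 2 characters of input: 'nm'
Match: False
Result: No


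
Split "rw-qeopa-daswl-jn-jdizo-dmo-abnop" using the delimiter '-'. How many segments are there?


Input string: 'rw-qeopa-daswl-jn-jdizo-dmo-abnop'
Delimiter: '-'
Split result: 'rw', 'qeopa', 'daswl', 'jn', 'jdizo', 'dmo', 'abnop'
Number of parts: 7


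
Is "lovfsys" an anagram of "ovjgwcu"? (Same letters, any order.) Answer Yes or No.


String 1: 'ovjgwcu' -> sorted: 'cgjouvw'
String 2: 'lovfsys' -> sorted: 'flossvy'
Compare sorted forms: 'cgjouvw' != 'flossvy'
Anagram: No


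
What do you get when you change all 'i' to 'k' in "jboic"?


Input string: 'jboic'
Operation: replace 'i' with 'k'
Positions of 'i': 3
After replacement: jbokc


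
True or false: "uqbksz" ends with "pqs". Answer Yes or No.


Input string: 'uqbksz'
Suffix to check: 'pqs'
Last 3 characters of input: 'ksz'
Match: False
Result: No


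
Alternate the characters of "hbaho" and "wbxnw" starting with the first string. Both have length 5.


String 1: 'hbaho'
String 2: 'wbxnw'
Operation: alternate characters
Pairs: 'h'+'w', 'b'+'b', 'a'+'x', 'h'+'n', 'o'+'w'
Result: hwbbaxhnow


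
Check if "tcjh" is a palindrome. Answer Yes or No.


Input string: 'tcjh'
Reversed: 'hjct'
Compare pairs: s[0]='t' vs s[3]='h' (mismatch), s[1]='c' vs s[2]='j' (mismatch)
Palindrome: No


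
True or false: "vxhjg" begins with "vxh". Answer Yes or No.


Input string: 'vxhjg'
Prefix to check: 'vxh'
First 3 characters of input: 'vxh'
Match: True
Result: Yes


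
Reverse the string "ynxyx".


Input string: 'ynxyx'
Operation: reverse character order
Original order: 'y' -> 'n' -> 'x' -> 'y' -> 'x'
Reversed order: 'x' -> 'y' -> 'x' -> 'n' -> 'y'
Result: xyxny


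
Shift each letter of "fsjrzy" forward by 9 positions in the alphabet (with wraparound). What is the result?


Input: 'fsjrzy', shift = 9
Operation: for each letter, (position + 9) mod 26
Mapping: 'f'(5+9=14)->'o', 's'(18+9=27, 27 mod 26=1)->'b', 'j'(9+9=18)->'s', 'r'(17+9=26, 26 mod 26=0)->'a', 'z'(25+9=34, 34 mod 26=8)->'i', 'y'(24+9=33, 33 mod 26=7)->'h'
Result: obsaih


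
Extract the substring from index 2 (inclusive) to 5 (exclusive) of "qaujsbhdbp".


Input string: 'qaujsbhdbp'
Operation: slice [2:5]
Extract characters: s[2]='u', s[3]='j', s[4]='s'
Result: ujs


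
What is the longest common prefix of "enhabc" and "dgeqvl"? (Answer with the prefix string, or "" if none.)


String 1: 'enhabc'
String 2: 'dgeqvl'
Compare position by position:
pos 0: 'e' vs 'd' differ -> stop
Longest common prefix: "" (length 0)


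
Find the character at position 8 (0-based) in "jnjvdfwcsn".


Input string: 'jnjvdfwcsn'
Operation: get character at index 8
Index mapping: s[0]='j', s[1]='n', s[2]='j', s[3]='v', s[4]='d', s[5]='f', s[6]='w', s[7]='c', s[8]='s'
Result: 's'


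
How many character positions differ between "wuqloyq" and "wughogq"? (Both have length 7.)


String 1: 'wuqloyq'
String 2: 'wughogq'
Compare each position: pos 0: 'w'=='w', pos 1: 'u'=='u', pos 2: 'q'!='g', pos 3: 'l'!='h', pos 4: 'o'=='o', pos 5: 'y'!='g', pos 6: 'q'=='q'
Differing positions: 3
Hamming distance: 3


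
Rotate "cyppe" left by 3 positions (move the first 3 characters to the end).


Input: 'cyppe', shift = 3
Operation: split at index 3 and swap parts
Front part s[0:3] = 'cyp'
Back part s[3:] = 'pe'
Rotated = back + front = 'pe' + 'cyp'
Result: pecyp


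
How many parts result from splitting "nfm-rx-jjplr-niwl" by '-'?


Input string: 'nfm-rx-jjplr-niwl'
Delimiter: '-'
Split result: 'nfm', 'rx', 'jjplr', 'niwl'
Number of parts: 4


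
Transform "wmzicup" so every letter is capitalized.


Input string: 'wmzicup'
Operation: convert each letter to uppercase
Mapping: 'w'->'W', 'm'->'M', 'z'->'Z', 'i'->'I', 'c'->'C', 'u'->'U', 'p'->'P'
Result: WMZICUP


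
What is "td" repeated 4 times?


Input string: 'td'
Operation: repeat 4 times
Concatenation: 'td' + 'td' + 'td' + 'td'
Result: tdtdtdtd


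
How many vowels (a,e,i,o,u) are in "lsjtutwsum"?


Input string: 'lsjtutwsum'
Operation: count vowels (a, e, i, o, u)
Scan: s[0]='l', s[1]='s', s[2]='j', s[3]='t', s[4]='u' (vowel), s[5]='t', s[6]='w', s[7]='s', s[8]='u' (vowel), s[9]='m'
Vowels found: 2
Result: 2


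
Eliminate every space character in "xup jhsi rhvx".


Input string: 'xup jhsi rhvx'
Operation: remove all spaces
Words: 'xup', 'jhsi', 'rhvx'
Join without spaces: xupjhsirhvx


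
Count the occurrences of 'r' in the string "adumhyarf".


Input string: 'adumhyarf'
Target character: 'r'
Scan each position: s[7]='r'
Matches found at indices: 7
Total: 1


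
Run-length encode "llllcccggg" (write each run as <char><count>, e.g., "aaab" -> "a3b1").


Input: 'llllcccggg'
Operation: identify consecutive runs
Runs: 'llll' -> l4, 'ccc' -> c3, 'ggg' -> g3
Encoded: l4c3g3


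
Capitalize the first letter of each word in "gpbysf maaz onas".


Input string: 'gpbysf maaz onas'
Operation: capitalize first letter of each word
Word transformations: 'gpbysf'->'Gpbysf', 'maaz'->'Maaz', 'onas'->'Onas'
Result: Gpbysf Maaz Onas


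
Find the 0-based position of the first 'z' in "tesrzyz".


Input string: 'tesrzyz'
Target: 'z'
Scanning left to right: s[0]='t', s[1]='e', s[2]='s', s[3]='r', s[4]='z'
First match at index: 4


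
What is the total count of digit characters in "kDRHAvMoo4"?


Input string: 'kDRHAvMoo4'
Operation: count digit characters (0-9)
Scan: 'k', 'D', 'R', 'H', 'A', 'v', 'M', 'o', 'o', '4'(digit)
Digits found: 1
Result: 1


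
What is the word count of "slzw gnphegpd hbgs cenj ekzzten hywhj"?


Input string: 'slzw gnphegpd hbgs cenj ekzzten hywhj'
Operation: split by spaces
Words found: 'slzw', 'gnphegpd', 'hbgs', 'cenj', 'ekzzten', 'hywhj'
Word count: 6


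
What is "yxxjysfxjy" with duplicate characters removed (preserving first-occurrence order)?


Input: 'yxxjysfxjy'
Operation: keep first occurrence of each character
Scan: s[0]='y' new -> keep; s[1]='x' new -> keep; s[2]='x' seen -> skip; s[3]='j' new -> keep; s[4]='y' seen -> skip; s[5]='s' new -> keep; s[6]='f' new -> keep; s[7]='x' seen -> skip; s[8]='j' seen -> skip; s[9]='y' seen -> skip
Result: yxjsf


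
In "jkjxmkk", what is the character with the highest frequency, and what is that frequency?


Input: 'jkjxmkk'
Operation: tally each character
Counts: 'j':2, 'k':3, 'm':1, 'x':1
Maximum: 'k' appears 3 times


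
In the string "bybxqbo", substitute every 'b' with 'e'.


Input string: 'bybxqbo'
Operation: replace 'b' with 'e'
Positions of 'b': 0, 2, 5
After replacement: eyexqeo


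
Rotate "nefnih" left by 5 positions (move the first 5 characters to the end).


Input: 'nefnih', shift = 5
Operation: split at index 5 and swap parts
Front part s[0:5] = 'nefni'
Back part s[5:] = 'h'
Rotated = back + front = 'h' + 'nefni'
Result: hnefni


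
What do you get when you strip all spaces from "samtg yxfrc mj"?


Input string: 'samtg yxfrc mj'
Operation: remove all spaces
Words: 'samtg', 'yxfrc', 'mj'
Join without spaces: samtgyxfrcmj


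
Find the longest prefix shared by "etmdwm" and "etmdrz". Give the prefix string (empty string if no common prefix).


String 1: 'etmdwm'
String 2: 'etmdrz'
Compare position by position:
pos 0: 'e' vs 'e' match
pos 1: 't' vs 't' match
pos 2: 'm' vs 'm' match
pos 3: 'd' vs 'd' match
pos 4: 'w' vs 'r' differ -> stop
Longest common prefix: "etmd" (length 4)


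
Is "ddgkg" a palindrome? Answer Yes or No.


Input string: 'ddgkg'
Reversed: 'gkgdd'
Compare pairs: s[0]='d' vs s[4]='g' (mismatch), s[1]='d' vs s[3]='k' (mismatch)
Palindrome: No


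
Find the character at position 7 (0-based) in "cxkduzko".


Input string: 'cxkduzko'
Operation: get character at index 7
Index mapping: s[0]='c', s[1]='x', s[2]='k', s[3]='d', s[4]='u', s[5]='z', s[6]='k', s[7]='o'
Result: 'o'


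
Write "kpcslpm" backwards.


Input string: 'kpcslpm'
Operation: reverse character order
Original order: 'k' -> 'p' -> 'c' -> 's' -> 'l' -> 'p' -> 'm'
Reversed order: 'm' -> 'p' -> 'l' -> 's' -> 'c' -> 'p' -> 'k'
Result: mplscpk


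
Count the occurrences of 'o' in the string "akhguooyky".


Input string: 'akhguooyky'
Target character: 'o'
Scan each position: s[5]='o', s[6]='o'
Matches found at indices: 5, 6
Total: 2


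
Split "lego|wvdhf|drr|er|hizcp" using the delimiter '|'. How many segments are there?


Input string: 'lego|wvdhf|drr|er|hizcp'
Delimiter: '|'
Split result: 'lego', 'wvdhf', 'drr', 'er', 'hizcp'
Number of parts: 5


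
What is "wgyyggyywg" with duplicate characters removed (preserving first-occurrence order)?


Input: 'wgyyggyywg'
Operation: keep first occurrence of each character
Scan: s[0]='w' new -> keep; s[1]='g' new -> keep; s[2]='y' new -> keep; s[3]='y' seen -> skip; s[4]='g' seen -> skip; s[5]='g' seen -> skip; s[6]='y' seen -> skip; s[7]='y' seen -> skip; s[8]='w' seen -> skip; s[9]='g' seen -> skip
Result: wgy


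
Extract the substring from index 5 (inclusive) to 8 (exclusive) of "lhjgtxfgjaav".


Input string: 'lhjgtxfgjaav'
Operation: slice [5:8]
Extract characters: s[5]='x', s[6]='f', s[7]='g'
Result: xfg


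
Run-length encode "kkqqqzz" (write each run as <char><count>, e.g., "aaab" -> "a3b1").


Input: 'kkqqqzz'
Operation: identify consecutive runs
Runs: 'kk' -> k2, 'qqq' -> q3, 'zz' -> z2
Encoded: k2q3z2


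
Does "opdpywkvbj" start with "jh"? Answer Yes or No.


Input string: 'opdpywkvbj'
Prefix to check: 'jh'
First 2 characters of input: 'op'
Match: False
Result: No


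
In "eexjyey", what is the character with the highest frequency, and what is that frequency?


Input: 'eexjyey'
Operation: tally each character
Counts: 'e':3, 'j':1, 'x':1, 'y':2
Maximum: 'e' appears 3 times


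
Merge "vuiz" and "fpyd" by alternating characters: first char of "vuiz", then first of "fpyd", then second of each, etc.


String 1: 'vuiz'
String 2: 'fpyd'
Operation: alternate characters
Pairs: 'v'+'f', 'u'+'p', 'i'+'y', 'z'+'d'
Result: vfupiyzd


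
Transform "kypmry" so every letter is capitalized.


Input string: 'kypmry'
Operation: convert each letter to uppercase
Mapping: 'k'->'K', 'y'->'Y', 'p'->'P', 'm'->'M', 'r'->'R', 'y'->'Y'
Result: KYPMRY


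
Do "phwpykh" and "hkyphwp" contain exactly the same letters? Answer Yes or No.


String 1: 'phwpykh' -> sorted: 'hhkppwy'
String 2: 'hkyphwp' -> sorted: 'hhkppwy'
Compare sorted forms: 'hhkppwy' == 'hhkppwy'
Anagram: Yes


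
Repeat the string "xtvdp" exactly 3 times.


Input string: 'xtvdp'
Operation: repeat 3 times
Concatenation: 'xtvdp' + 'xtvdp' + 'xtvdp'
Result: xtvdpxtvdpxtvdp


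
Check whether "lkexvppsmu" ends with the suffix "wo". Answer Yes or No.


Input string: 'lkexvppsmu'
Suffix to check: 'wo'
Last 2 characters of input: 'mu'
Match: False
Result: No


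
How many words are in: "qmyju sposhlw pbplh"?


Input string: 'qmyju sposhlw pbplh'
Operation: split by spaces
Words found: 'qmyju', 'sposhlw', 'pbplh'
Word count: 3


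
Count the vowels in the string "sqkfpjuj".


Input string: 'sqkfpjuj'
Operation: count vowels (a, e, i, o, u)
Scan: s[0]='s', s[1]='q', s[2]='k', s[3]='f', s[4]='p', s[5]='j', s[6]='u' (vowel), s[7]='j'
Vowels found: 1
Result: 1


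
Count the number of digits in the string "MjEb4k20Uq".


Input string: 'MjEb4k20Uq'
Operation: count digit characters (0-9)
Scan: 'M', 'j', 'E', 'b', '4'(digit), 'k', '2'(digit), '0'(digit), 'U', 'q'
Digits found: 3
Result: 3


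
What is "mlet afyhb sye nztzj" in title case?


Input string: 'mlet afyhb sye nztzj'
Operation: capitalize first letter of each word
Word transformations: 'mlet'->'Mlet', 'afyhb'->'Afyhb', 'sye'->'Sye', 'nztzj'->'Nztzj'
Result: Mlet Afyhb Sye Nztzj


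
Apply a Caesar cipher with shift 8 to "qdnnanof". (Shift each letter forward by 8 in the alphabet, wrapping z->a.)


Input: 'qdnnanof', shift = 8
Operation: for each letter, (position + 8) mod 26
Mapping: 'q'(16+8=24)->'y', 'd'(3+8=11)->'l', 'n'(13+8=21)->'v', 'n'(13+8=21)->'v', 'a'(0+8=8)->'i', 'n'(13+8=21)->'v', 'o'(14+8=22)->'w', 'f'(5+8=13)->'n'
Result: ylvvivwn


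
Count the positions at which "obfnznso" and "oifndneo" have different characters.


String 1: 'obfnznso'
String 2: 'oifndneo'
Compare each position: pos 0: 'o'=='o', pos 1: 'b'!='i', pos 2: 'f'=='f', pos 3: 'n'=='n', pos 4: 'z'!='d', pos 5: 'n'=='n', pos 6: 's'!='e', pos 7: 'o'=='o'
Differing positions: 3
Hamming distance: 3


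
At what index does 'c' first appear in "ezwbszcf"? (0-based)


Input string: 'ezwbszcf'
Target: 'c'
Scanning left to right: s[0]='e', s[1]='z', s[2]='w', s[3]='b', s[4]='s', s[5]='z', s[6]='c'
First match at index: 6


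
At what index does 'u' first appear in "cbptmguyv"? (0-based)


Input string: 'cbptmguyv'
Target: 'u'
Scanning left to right: s[0]='c', s[1]='b', s[2]='p', s[3]='t', s[4]='m', s[5]='g', s[6]='u'
First match at index: 6


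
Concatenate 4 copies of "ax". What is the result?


Input string: 'ax'
Operation: repeat 4 times
Concatenation: 'ax' + 'ax' + 'ax' + 'ax'
Result: axaxaxax


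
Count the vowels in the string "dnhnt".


Input string: 'dnhnt'
Operation: count vowels (a, e, i, o, u)
Scan: s[0]='d', s[1]='n', s[2]='h', s[3]='n', s[4]='t'
Vowels found: 0
Result: 0


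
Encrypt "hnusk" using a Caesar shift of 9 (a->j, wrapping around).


Input: 'hnusk', shift = 9
Operation: for each letter, (position + 9) mod 26
Mapping: 'h'(7+9=16)->'q', 'n'(13+9=22)->'w', 'u'(20+9=29, 29 mod 26=3)->'d', 's'(18+9=27, 27 mod 26=1)->'b', 'k'(10+9=19)->'t'
Result: qwdbt


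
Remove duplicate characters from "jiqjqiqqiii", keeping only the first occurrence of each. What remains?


Input: 'jiqjqiqqiii'
Operation: keep first occurrence of each character
Scan: s[0]='j' new -> keep; s[1]='i' new -> keep; s[2]='q' new -> keep; s[3]='j' seen -> skip; s[4]='q' seen -> skip; s[5]='i' seen -> skip; s[6]='q' seen -> skip; s[7]='q' seen -> skip; s[8]='i' seen -> skip; s[9]='i' seen -> skip; s[10]='i' seen -> skip
Result: jiq


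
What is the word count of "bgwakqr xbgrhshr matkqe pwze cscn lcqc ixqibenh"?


Input string: 'bgwakqr xbgrhshr matkqe pwze cscn lcqc ixqibenh'
Operation: split by spaces
Words found: 'bgwakqr', 'xbgrhshr', 'matkqe', 'pwze', 'cscn', 'lcqc', 'ixqibenh'
Word count: 7


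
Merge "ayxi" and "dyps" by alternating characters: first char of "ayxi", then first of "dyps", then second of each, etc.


String 1: 'ayxi'
String 2: 'dyps'
Operation: alternate characters
Pairs: 'a'+'d', 'y'+'y', 'x'+'p', 'i'+'s'
Result: adyyxpis


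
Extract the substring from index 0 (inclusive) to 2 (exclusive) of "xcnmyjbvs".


Input string: 'xcnmyjbvs'
Operation: slice [0:2]
Extract characters: s[0]='x', s[1]='c'
Result: xc


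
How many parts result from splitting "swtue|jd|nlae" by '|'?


Input string: 'swtue|jd|nlae'
Delimiter: '|'
Split result: 'swtue', 'jd', 'nlae'
Number of parts: 3
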